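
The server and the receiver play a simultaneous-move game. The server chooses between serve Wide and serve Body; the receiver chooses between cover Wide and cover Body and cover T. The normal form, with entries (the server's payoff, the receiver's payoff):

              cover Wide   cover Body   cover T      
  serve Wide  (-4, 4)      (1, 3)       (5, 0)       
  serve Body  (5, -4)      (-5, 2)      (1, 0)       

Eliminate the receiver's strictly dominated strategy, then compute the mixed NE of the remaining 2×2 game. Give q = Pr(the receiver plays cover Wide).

The receiver's strategy cover T is strictly dominated by cover Body: 3 > 0 and 2 > 0. Eliminate cover T.
Set the server's expected payoff from serve Wide equal to that from serve Body:
  the server's expected payoff from serve Wide: q·(-4) + (1−q)·1 = -5q + 1
  the server's expected payoff from serve Body: q·5 + (1−q)·(-5) = 10q - 5
  -5q + 1 = 10q - 5  ⇒  -15q = -6  ⇒  q = 2/5.

q = 2/5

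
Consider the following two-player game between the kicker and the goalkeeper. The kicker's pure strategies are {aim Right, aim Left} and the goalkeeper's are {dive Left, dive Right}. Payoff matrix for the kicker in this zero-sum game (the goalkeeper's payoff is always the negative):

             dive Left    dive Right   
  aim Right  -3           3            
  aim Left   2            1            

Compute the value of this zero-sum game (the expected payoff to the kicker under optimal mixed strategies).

v = 9/7

The goalkeeper's mix must leave the kicker indifferent between aim Right and aim Left.
  the kicker's payoff to aim Right: q·(-3) + (1−q)·3 = -6q + 3
  the kicker's payoff to aim Left: q·2 + (1−q)·1 = q + 1
  -6q + 3 = q + 1  ⇒  -7q = -2  ⇒  q = 2/7.
The value is the kicker's expected payoff against this mix (using aim Right): (2/7)·(-3) + (5/7)·3 = 9/7.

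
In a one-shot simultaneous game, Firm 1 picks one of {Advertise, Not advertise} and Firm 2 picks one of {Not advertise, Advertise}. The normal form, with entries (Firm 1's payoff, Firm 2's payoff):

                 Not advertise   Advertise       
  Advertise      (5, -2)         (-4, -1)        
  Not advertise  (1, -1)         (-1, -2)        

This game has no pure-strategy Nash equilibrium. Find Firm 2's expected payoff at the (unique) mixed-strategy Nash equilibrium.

Set Firm 2's expected payoff from Not advertise equal to that from Advertise:
  Firm 2's payoff to Not advertise: p·(-2) + (1−p)·(-1) = -p - 1
  Firm 2's payoff to Advertise: p·(-1) + (1−p)·(-2) = p - 2
  -p - 1 = p - 2  ⇒  -2p = -1  ⇒  p = 1/2.
At equilibrium Firm 2 is indifferent across columns, so Firm 2's payoff equals the payoff from Not advertise: (1/2)·(-2) + (1/2)·(-1) = -3/2.

-3/2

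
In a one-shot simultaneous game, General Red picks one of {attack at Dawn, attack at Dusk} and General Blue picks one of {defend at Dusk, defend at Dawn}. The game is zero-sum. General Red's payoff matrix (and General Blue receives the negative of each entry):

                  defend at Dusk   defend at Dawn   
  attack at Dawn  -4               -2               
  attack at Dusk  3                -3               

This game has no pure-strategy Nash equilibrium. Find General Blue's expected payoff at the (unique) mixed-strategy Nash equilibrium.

9/4

For General Blue to be willing to mix, General Blue must be indifferent between defend at Dusk and defend at Dawn, which pins down General Red's mix.
  General Blue's payoff to defend at Dusk: p·4 + (1−p)·(-3) = 7p - 3
  General Blue's payoff to defend at Dawn: p·2 + (1−p)·3 = -p + 3
  7p - 3 = -p + 3  ⇒  8p = 6  ⇒  p = 3/4.
At equilibrium General Blue is indifferent across columns, so General Blue's payoff equals the payoff from defend at Dusk: (3/4)·4 + (1/4)·(-3) = 9/4.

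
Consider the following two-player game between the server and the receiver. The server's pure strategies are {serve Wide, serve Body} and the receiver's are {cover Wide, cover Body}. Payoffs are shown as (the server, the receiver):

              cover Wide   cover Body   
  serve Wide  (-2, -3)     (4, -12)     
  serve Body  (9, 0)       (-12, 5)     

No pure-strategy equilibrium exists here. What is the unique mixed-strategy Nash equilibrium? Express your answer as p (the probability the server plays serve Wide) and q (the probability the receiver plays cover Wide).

In a mixed equilibrium the receiver is indifferent between cover Wide and cover Body; this condition fixes p.
  the receiver's expected payoff from cover Wide: p·(-3) + (1−p)·0 = -3p
  the receiver's expected payoff from cover Body: p·(-12) + (1−p)·5 = -17p + 5
  -3p = -17p + 5  ⇒  14p = 5  ⇒  p = 5/14.
In a mixed equilibrium the server is indifferent between serve Wide and serve Body; this condition fixes q.
  the server's payoff from serve Wide: q·(-2) + (1−q)·4 = -6q + 4
  the server's payoff from serve Body: q·9 + (1−q)·(-12) = 21q - 12
  -6q + 4 = 21q - 12  ⇒  -27q = -16  ⇒  q = 16/27.

p = 5/14, q = 16/27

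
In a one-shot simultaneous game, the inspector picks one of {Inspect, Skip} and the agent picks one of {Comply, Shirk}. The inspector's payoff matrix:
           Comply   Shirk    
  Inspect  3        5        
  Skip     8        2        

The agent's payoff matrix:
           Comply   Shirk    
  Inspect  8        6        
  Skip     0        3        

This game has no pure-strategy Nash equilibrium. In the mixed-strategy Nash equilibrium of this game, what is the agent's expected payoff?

The inspector's mix must leave the agent indifferent between Comply and Shirk.
  the agent's payoff to Comply: p·8 + (1−p)·0 = 8p
  the agent's payoff to Shirk: p·6 + (1−p)·3 = 3p + 3
  8p = 3p + 3  ⇒  5p = 3  ⇒  p = 3/5.
At equilibrium the agent is indifferent across columns, so the agent's payoff equals the payoff from Comply: (3/5)·8 + (2/5)·0 = 24/5.

24/5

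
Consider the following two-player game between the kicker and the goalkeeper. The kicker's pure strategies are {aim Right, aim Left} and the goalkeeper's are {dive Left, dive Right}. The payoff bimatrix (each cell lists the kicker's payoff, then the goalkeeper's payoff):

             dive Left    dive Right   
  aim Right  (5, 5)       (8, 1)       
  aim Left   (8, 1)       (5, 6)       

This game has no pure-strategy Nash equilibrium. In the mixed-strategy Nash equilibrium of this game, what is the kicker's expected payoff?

Set the kicker's expected payoff from aim Right equal to that from aim Left:
  the kicker's expected payoff from aim Right: q·5 + (1−q)·8 = -3q + 8
  the kicker's expected payoff from aim Left: q·8 + (1−q)·5 = 3q + 5
  -3q + 8 = 3q + 5  ⇒  -6q = -3  ⇒  q = 1/2.
At equilibrium the kicker is indifferent across rows, so the kicker's payoff equals the payoff from aim Right: (1/2)·5 + (1/2)·8 = 13/2.

13/2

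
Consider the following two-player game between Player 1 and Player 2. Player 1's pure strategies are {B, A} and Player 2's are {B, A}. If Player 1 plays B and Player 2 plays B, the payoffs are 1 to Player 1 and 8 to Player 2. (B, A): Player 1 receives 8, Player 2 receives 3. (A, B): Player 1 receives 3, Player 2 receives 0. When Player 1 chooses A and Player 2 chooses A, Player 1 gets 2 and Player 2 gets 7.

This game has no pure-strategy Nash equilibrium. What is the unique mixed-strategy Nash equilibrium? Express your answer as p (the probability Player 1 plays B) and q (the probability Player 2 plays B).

In a mixed equilibrium Player 2 is indifferent between B and A; this condition fixes p.
  Player 2's payoff to B: p·8 + (1−p)·0 = 8p
  Player 2's payoff to A: p·3 + (1−p)·7 = -4p + 7
  8p = -4p + 7  ⇒  12p = 7  ⇒  p = 7/12.
Set Player 1's expected payoff from B equal to that from A:
  Player 1's payoff to B: q·1 + (1−q)·8 = -7q + 8
  Player 1's payoff to A: q·3 + (1−q)·2 = q + 2
  -7q + 8 = q + 2  ⇒  -8q = -6  ⇒  q = 3/4.

p = 7/12, q = 3/4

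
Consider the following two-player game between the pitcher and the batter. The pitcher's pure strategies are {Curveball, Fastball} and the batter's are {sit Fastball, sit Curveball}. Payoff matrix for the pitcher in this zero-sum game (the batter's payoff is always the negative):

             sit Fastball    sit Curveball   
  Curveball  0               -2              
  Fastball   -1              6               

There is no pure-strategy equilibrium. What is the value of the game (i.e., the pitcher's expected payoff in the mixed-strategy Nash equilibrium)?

v = -2/9

In a mixed equilibrium the pitcher is indifferent between Curveball and Fastball; this condition fixes q.
  the pitcher's expected payoff from Curveball: q·0 + (1−q)·(-2) = 2q - 2
  the pitcher's expected payoff from Fastball: q·(-1) + (1−q)·6 = -7q + 6
  2q - 2 = -7q + 6  ⇒  9q = 8  ⇒  q = 8/9.
The value is the pitcher's expected payoff against this mix (using Curveball): (8/9)·0 + (1/9)·(-2) = -2/9.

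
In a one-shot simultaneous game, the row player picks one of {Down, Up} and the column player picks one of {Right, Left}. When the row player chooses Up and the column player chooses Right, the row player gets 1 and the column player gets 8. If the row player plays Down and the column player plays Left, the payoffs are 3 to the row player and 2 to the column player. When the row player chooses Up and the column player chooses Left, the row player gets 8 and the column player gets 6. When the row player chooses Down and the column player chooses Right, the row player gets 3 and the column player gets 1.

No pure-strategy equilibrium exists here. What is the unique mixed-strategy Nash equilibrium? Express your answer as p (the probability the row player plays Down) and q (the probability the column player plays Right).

Set the column player's expected payoff from Right equal to that from Left:
  the column player's payoff to Right: p·1 + (1−p)·8 = -7p + 8
  the column player's payoff to Left: p·2 + (1−p)·6 = -4p + 6
  -7p + 8 = -4p + 6  ⇒  -3p = -2  ⇒  p = 2/3.
For the row player to be willing to mix, the row player must be indifferent between Down and Up, which pins down the column player's mix.
  the row player's payoff to Down: q·3 + (1−q)·3 = 3
  the row player's payoff to Up: q·1 + (1−q)·8 = -7q + 8
  3 = -7q + 8  ⇒  7q = 5  ⇒  q = 5/7.

p = 2/3, q = 5/7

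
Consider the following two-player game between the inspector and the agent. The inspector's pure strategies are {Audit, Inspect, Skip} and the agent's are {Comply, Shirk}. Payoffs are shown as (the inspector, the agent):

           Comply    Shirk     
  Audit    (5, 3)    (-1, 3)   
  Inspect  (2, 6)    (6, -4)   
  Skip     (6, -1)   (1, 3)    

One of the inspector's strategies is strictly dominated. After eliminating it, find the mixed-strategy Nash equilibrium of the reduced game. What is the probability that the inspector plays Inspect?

The inspector's strategy Audit is strictly dominated by Skip: 6 > 5 and 1 > -1. Eliminate Audit.
The agent's indifference between Comply and Shirk determines the inspector's mixing probability p:
  the agent's expected payoff from Comply: p·6 + (1−p)·(-1) = 7p - 1
  the agent's expected payoff from Shirk: p·(-4) + (1−p)·3 = -7p + 3
  7p - 1 = -7p + 3  ⇒  14p = 4  ⇒  p = 2/7.

p = 2/7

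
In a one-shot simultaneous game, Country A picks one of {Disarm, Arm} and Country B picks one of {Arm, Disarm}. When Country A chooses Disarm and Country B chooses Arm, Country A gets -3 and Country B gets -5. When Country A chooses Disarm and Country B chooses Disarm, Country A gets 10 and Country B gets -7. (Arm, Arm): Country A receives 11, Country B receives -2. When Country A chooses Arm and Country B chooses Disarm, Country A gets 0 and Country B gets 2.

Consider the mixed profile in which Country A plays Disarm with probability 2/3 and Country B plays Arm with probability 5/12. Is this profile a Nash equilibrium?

Yes

Check Country B's indifference given Country A's mix p = 2/3:
  payoff from Arm = -4; payoff from Disarm = -4 — equal.
Check Country A's indifference given Country B's mix q = 5/12:
  payoff from Disarm = 55/12; payoff from Arm = 55/12 — equal.
Both players are indifferent, so neither can profitably deviate.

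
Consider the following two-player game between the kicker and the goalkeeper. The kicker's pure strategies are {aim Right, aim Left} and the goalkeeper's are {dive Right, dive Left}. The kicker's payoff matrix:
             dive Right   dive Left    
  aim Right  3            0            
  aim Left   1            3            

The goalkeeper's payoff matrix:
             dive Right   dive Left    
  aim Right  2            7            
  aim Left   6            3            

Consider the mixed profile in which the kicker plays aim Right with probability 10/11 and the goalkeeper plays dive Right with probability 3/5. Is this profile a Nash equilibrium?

Given the kicker's mix p = 10/11, the goalkeeper's payoff from dive Right is 26/11 but from dive Left is 73/11. The goalkeeper strictly prefers dive Left, so the goalkeeper would not mix.
So the proposed profile is not a Nash equilibrium.

No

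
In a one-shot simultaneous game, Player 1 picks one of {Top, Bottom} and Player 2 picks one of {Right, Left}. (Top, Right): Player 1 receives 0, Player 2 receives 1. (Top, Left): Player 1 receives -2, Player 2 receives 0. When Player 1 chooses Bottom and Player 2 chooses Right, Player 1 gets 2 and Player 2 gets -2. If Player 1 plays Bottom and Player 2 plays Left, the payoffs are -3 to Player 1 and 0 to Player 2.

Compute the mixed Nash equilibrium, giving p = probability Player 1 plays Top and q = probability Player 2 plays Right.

Player 2's indifference between Right and Left determines Player 1's mixing probability p:
  Player 2's expected payoff from Right: p·1 + (1−p)·(-2) = 3p - 2
  Player 2's expected payoff from Left: p·0 + (1−p)·0 = 0
  3p - 2 = 0  ⇒  3p = 2  ⇒  p = 2/3.
Player 2's mix must leave Player 1 indifferent between Top and Bottom.
  Player 1's expected payoff from Top: q·0 + (1−q)·(-2) = 2q - 2
  Player 1's expected payoff from Bottom: q·2 + (1−q)·(-3) = 5q - 3
  2q - 2 = 5q - 3  ⇒  -3q = -1  ⇒  q = 1/3.

p = 2/3, q = 1/3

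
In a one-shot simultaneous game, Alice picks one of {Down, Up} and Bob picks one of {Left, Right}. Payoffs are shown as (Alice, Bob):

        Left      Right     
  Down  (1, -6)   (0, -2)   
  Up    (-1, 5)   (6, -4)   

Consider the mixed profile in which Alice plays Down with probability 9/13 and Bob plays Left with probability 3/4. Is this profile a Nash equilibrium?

Check Bob's indifference given Alice's mix p = 9/13:
  payoff from Left = -34/13; payoff from Right = -34/13 — equal.
Check Alice's indifference given Bob's mix q = 3/4:
  payoff from Down = 3/4; payoff from Up = 3/4 — equal.
Both players are indifferent, so neither can profitably deviate.

Yes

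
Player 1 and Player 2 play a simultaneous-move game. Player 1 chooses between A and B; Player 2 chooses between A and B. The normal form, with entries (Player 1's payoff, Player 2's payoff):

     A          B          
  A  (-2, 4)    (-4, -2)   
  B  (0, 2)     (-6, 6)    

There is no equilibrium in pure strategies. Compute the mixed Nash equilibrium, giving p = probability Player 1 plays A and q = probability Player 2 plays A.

p = 2/5, q = 1/2

Player 1's mix must leave Player 2 indifferent between A and B.
  Player 2's payoff to A: p·4 + (1−p)·2 = 2p + 2
  Player 2's payoff to B: p·(-2) + (1−p)·6 = -8p + 6
  2p + 2 = -8p + 6  ⇒  10p = 4  ⇒  p = 2/5.
Player 1's indifference between A and B determines Player 2's mixing probability q:
  Player 1's payoff from A: q·(-2) + (1−q)·(-4) = 2q - 4
  Player 1's payoff from B: q·0 + (1−q)·(-6) = 6q - 6
  2q - 4 = 6q - 6  ⇒  -4q = -2  ⇒  q = 1/2.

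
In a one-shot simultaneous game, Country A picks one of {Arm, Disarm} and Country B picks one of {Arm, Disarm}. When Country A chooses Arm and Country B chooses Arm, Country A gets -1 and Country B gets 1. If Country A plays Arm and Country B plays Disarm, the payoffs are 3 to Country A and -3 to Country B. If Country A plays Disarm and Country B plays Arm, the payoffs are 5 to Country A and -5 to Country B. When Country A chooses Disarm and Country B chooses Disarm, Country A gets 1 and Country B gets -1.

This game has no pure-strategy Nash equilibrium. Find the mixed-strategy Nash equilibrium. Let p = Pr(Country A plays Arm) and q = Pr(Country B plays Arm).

Country A's mix must leave Country B indifferent between Arm and Disarm.
  Country B's payoff to Arm: p·1 + (1−p)·(-5) = 6p - 5
  Country B's payoff to Disarm: p·(-3) + (1−p)·(-1) = -2p - 1
  6p - 5 = -2p - 1  ⇒  8p = 4  ⇒  p = 1/2.
In a mixed equilibrium Country A is indifferent between Arm and Disarm; this condition fixes q.
  Country A's payoff from Arm: q·(-1) + (1−q)·3 = -4q + 3
  Country A's payoff from Disarm: q·5 + (1−q)·1 = 4q + 1
  -4q + 3 = 4q + 1  ⇒  -8q = -2  ⇒  q = 1/4.

p = 1/2, q = 1/4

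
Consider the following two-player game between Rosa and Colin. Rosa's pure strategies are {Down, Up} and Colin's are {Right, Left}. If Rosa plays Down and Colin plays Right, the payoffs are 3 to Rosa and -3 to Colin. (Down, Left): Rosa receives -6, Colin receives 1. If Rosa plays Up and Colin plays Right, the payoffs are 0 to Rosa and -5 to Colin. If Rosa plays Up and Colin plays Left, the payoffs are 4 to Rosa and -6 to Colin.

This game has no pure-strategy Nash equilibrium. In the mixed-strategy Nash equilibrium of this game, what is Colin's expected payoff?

In a mixed equilibrium Colin is indifferent between Right and Left; this condition fixes p.
  Colin's payoff to Right: p·(-3) + (1−p)·(-5) = 2p - 5
  Colin's payoff to Left: p·1 + (1−p)·(-6) = 7p - 6
  2p - 5 = 7p - 6  ⇒  -5p = -1  ⇒  p = 1/5.
At equilibrium Colin is indifferent across columns, so Colin's payoff equals the payoff from Right: (1/5)·(-3) + (4/5)·(-5) = -23/5.

-23/5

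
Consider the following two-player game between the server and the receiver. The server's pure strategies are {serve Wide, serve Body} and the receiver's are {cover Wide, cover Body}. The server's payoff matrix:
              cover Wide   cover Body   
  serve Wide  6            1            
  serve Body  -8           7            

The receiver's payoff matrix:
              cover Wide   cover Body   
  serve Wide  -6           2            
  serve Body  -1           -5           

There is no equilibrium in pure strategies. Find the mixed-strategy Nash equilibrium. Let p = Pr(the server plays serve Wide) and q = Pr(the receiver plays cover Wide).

For the receiver to be willing to mix, the receiver must be indifferent between cover Wide and cover Body, which pins down the server's mix.
  the receiver's payoff from cover Wide: p·(-6) + (1−p)·(-1) = -5p - 1
  the receiver's payoff from cover Body: p·2 + (1−p)·(-5) = 7p - 5
  -5p - 1 = 7p - 5  ⇒  -12p = -4  ⇒  p = 1/3.
The receiver's mix must leave the server indifferent between serve Wide and serve Body.
  the server's expected payoff from serve Wide: q·6 + (1−q)·1 = 5q + 1
  the server's expected payoff from serve Body: q·(-8) + (1−q)·7 = -15q + 7
  5q + 1 = -15q + 7  ⇒  20q = 6  ⇒  q = 3/10.

p = 1/3, q = 3/10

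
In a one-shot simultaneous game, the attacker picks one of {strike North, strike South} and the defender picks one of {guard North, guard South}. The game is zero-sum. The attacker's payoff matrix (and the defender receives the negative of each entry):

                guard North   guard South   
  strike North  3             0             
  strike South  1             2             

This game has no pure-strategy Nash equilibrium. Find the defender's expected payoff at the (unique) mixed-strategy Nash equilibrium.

-3/2

In a mixed equilibrium the defender is indifferent between guard North and guard South; this condition fixes p.
  the defender's expected payoff from guard North: p·(-3) + (1−p)·(-1) = -2p - 1
  the defender's expected payoff from guard South: p·0 + (1−p)·(-2) = 2p - 2
  -2p - 1 = 2p - 2  ⇒  -4p = -1  ⇒  p = 1/4.
At equilibrium the defender is indifferent across columns, so the defender's payoff equals the payoff from guard North: (1/4)·(-3) + (3/4)·(-1) = -3/2.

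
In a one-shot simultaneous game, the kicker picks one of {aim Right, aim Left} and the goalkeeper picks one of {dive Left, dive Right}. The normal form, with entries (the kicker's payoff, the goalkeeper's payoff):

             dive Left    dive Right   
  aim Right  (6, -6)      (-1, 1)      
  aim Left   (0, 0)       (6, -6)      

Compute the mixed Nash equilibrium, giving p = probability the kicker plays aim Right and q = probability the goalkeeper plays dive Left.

p = 6/13, q = 7/13

Set the goalkeeper's expected payoff from dive Left equal to that from dive Right:
  the goalkeeper's payoff to dive Left: p·(-6) + (1−p)·0 = -6p
  the goalkeeper's payoff to dive Right: p·1 + (1−p)·(-6) = 7p - 6
  -6p = 7p - 6  ⇒  -13p = -6  ⇒  p = 6/13.
Set the kicker's expected payoff from aim Right equal to that from aim Left:
  the kicker's payoff to aim Right: q·6 + (1−q)·(-1) = 7q - 1
  the kicker's payoff to aim Left: q·0 + (1−q)·6 = -6q + 6
  7q - 1 = -6q + 6  ⇒  13q = 7  ⇒  q = 7/13.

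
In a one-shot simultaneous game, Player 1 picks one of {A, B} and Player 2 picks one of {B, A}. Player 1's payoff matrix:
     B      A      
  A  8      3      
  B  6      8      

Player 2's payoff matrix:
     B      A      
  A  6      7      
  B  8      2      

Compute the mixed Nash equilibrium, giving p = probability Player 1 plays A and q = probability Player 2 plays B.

p = 6/7, q = 5/7

Player 1's mix must leave Player 2 indifferent between B and A.
  Player 2's expected payoff from B: p·6 + (1−p)·8 = -2p + 8
  Player 2's expected payoff from A: p·7 + (1−p)·2 = 5p + 2
  -2p + 8 = 5p + 2  ⇒  -7p = -6  ⇒  p = 6/7.
In a mixed equilibrium Player 1 is indifferent between A and B; this condition fixes q.
  Player 1's payoff to A: q·8 + (1−q)·3 = 5q + 3
  Player 1's payoff to B: q·6 + (1−q)·8 = -2q + 8
  5q + 3 = -2q + 8  ⇒  7q = 5  ⇒  q = 5/7.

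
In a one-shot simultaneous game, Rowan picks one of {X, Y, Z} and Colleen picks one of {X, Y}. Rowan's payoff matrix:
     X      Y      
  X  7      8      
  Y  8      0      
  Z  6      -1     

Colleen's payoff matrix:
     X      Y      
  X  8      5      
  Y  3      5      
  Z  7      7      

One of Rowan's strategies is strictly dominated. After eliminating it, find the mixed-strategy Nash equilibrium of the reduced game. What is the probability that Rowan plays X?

Rowan's strategy Z is strictly dominated by Y: 8 > 6 and 0 > -1. Eliminate Z.
Colleen's indifference between X and Y determines Rowan's mixing probability p:
  Colleen's payoff to X: p·8 + (1−p)·3 = 5p + 3
  Colleen's payoff to Y: p·5 + (1−p)·5 = 5
  5p + 3 = 5  ⇒  5p = 2  ⇒  p = 2/5.

p = 2/5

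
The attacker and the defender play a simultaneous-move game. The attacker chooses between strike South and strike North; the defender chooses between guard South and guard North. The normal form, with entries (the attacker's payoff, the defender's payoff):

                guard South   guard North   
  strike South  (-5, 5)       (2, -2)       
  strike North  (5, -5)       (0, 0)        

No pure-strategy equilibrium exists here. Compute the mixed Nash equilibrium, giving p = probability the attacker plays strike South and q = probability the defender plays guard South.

Set the defender's expected payoff from guard South equal to that from guard North:
  the defender's payoff from guard South: p·5 + (1−p)·(-5) = 10p - 5
  the defender's payoff from guard North: p·(-2) + (1−p)·0 = -2p
  10p - 5 = -2p  ⇒  12p = 5  ⇒  p = 5/12.
The attacker's indifference between strike South and strike North determines the defender's mixing probability q:
  the attacker's expected payoff from strike South: q·(-5) + (1−q)·2 = -7q + 2
  the attacker's expected payoff from strike North: q·5 + (1−q)·0 = 5q
  -7q + 2 = 5q  ⇒  -12q = -2  ⇒  q = 1/6.

p = 5/12, q = 1/6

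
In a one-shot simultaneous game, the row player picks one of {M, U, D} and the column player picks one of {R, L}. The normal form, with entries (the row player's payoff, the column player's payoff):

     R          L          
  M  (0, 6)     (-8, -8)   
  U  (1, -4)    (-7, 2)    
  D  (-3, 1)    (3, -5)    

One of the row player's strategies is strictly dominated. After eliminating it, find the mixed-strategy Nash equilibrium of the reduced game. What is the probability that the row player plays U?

p = 1/2

The row player's strategy M is strictly dominated by U: 1 > 0 and -7 > -8. Eliminate M.
The column player's indifference between R and L determines the row player's mixing probability p:
  the column player's payoff from R: p·(-4) + (1−p)·1 = -5p + 1
  the column player's payoff from L: p·2 + (1−p)·(-5) = 7p - 5
  -5p + 1 = 7p - 5  ⇒  -12p = -6  ⇒  p = 1/2.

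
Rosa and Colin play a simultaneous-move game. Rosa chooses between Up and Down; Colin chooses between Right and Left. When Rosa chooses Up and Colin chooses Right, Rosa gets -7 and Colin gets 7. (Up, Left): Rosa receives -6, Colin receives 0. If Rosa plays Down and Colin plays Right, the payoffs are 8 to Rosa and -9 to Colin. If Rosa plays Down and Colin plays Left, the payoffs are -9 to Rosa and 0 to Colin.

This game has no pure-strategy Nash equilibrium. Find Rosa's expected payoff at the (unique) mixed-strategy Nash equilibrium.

-37/6

In a mixed equilibrium Rosa is indifferent between Up and Down; this condition fixes q.
  Rosa's payoff to Up: q·(-7) + (1−q)·(-6) = -q - 6
  Rosa's payoff to Down: q·8 + (1−q)·(-9) = 17q - 9
  -q - 6 = 17q - 9  ⇒  -18q = -3  ⇒  q = 1/6.
At equilibrium Rosa is indifferent across rows, so Rosa's payoff equals the payoff from Up: (1/6)·(-7) + (5/6)·(-6) = -37/6.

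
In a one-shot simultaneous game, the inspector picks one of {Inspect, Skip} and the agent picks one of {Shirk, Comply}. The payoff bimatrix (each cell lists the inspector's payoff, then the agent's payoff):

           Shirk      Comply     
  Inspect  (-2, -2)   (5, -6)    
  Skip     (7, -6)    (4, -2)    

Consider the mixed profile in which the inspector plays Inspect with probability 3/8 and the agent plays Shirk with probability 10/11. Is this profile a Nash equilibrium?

No

Given the inspector's mix p = 3/8, the agent's payoff from Shirk is -9/2 but from Comply is -7/2. The agent strictly prefers Comply, so the agent would not mix.
So the proposed profile is not a Nash equilibrium.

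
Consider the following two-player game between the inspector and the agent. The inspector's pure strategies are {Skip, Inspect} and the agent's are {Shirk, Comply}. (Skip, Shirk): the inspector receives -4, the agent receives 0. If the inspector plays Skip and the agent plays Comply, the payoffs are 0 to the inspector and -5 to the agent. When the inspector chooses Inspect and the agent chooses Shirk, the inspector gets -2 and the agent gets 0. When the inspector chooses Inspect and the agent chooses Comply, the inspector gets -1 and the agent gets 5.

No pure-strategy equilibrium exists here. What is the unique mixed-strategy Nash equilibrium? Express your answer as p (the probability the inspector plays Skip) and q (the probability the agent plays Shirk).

p = 1/2, q = 1/3

For the agent to be willing to mix, the agent must be indifferent between Shirk and Comply, which pins down the inspector's mix.
  the agent's payoff from Shirk: p·0 + (1−p)·0 = 0
  the agent's payoff from Comply: p·(-5) + (1−p)·5 = -10p + 5
  0 = -10p + 5  ⇒  10p = 5  ⇒  p = 1/2.
Set the inspector's expected payoff from Skip equal to that from Inspect:
  the inspector's payoff to Skip: q·(-4) + (1−q)·0 = -4q
  the inspector's payoff to Inspect: q·(-2) + (1−q)·(-1) = -q - 1
  -4q = -q - 1  ⇒  -3q = -1  ⇒  q = 1/3.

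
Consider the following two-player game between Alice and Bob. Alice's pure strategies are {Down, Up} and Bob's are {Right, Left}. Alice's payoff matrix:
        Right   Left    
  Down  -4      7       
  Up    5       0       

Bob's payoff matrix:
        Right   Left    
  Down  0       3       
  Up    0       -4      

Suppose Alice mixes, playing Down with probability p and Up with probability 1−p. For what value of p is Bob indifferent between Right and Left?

p = 4/7

For Bob to be willing to mix, Bob must be indifferent between Right and Left, which pins down Alice's mix.
  Bob's expected payoff from Right: p·0 + (1−p)·0 = 0
  Bob's expected payoff from Left: p·3 + (1−p)·(-4) = 7p - 4
  0 = 7p - 4  ⇒  -7p = -4  ⇒  p = 4/7.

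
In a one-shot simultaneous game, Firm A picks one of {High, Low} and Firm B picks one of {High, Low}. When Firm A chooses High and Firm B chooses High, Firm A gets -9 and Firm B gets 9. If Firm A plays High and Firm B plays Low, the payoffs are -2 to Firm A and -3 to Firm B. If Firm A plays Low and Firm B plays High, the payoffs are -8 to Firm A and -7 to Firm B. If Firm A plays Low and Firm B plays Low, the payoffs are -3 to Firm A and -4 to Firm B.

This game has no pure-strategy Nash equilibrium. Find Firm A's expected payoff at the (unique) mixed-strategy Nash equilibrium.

Firm B's mix must leave Firm A indifferent between High and Low.
  Firm A's payoff to High: q·(-9) + (1−q)·(-2) = -7q - 2
  Firm A's payoff to Low: q·(-8) + (1−q)·(-3) = -5q - 3
  -7q - 2 = -5q - 3  ⇒  -2q = -1  ⇒  q = 1/2.
At equilibrium Firm A is indifferent across rows, so Firm A's payoff equals the payoff from High: (1/2)·(-9) + (1/2)·(-2) = -11/2.

-11/2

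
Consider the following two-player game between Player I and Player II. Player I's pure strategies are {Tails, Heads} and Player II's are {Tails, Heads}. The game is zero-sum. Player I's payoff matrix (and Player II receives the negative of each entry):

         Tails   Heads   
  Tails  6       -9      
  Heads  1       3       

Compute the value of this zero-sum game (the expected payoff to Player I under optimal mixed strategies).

Player I's indifference between Tails and Heads determines Player II's mixing probability q:
  Player I's payoff from Tails: q·6 + (1−q)·(-9) = 15q - 9
  Player I's payoff from Heads: q·1 + (1−q)·3 = -2q + 3
  15q - 9 = -2q + 3  ⇒  17q = 12  ⇒  q = 12/17.
The value is Player I's expected payoff against this mix (using Tails): (12/17)·6 + (5/17)·(-9) = 27/17.

v = 27/17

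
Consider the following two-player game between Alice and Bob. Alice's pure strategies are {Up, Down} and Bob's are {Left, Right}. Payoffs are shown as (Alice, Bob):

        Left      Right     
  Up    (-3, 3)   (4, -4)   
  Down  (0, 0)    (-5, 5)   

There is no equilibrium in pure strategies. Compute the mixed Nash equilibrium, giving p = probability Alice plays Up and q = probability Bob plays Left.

Alice's mix must leave Bob indifferent between Left and Right.
  Bob's expected payoff from Left: p·3 + (1−p)·0 = 3p
  Bob's expected payoff from Right: p·(-4) + (1−p)·5 = -9p + 5
  3p = -9p + 5  ⇒  12p = 5  ⇒  p = 5/12.
Set Alice's expected payoff from Up equal to that from Down:
  Alice's payoff from Up: q·(-3) + (1−q)·4 = -7q + 4
  Alice's payoff from Down: q·0 + (1−q)·(-5) = 5q - 5
  -7q + 4 = 5q - 5  ⇒  -12q = -9  ⇒  q = 3/4.

p = 5/12, q = 3/4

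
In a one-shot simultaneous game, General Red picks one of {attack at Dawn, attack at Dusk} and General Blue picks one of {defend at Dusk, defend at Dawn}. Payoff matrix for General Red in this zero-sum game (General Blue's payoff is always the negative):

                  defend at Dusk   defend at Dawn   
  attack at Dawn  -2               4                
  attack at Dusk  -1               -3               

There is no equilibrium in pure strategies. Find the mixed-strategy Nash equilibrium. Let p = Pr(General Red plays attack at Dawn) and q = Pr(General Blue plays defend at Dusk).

In a mixed equilibrium General Blue is indifferent between defend at Dusk and defend at Dawn; this condition fixes p.
  General Blue's expected payoff from defend at Dusk: p·2 + (1−p)·1 = p + 1
  General Blue's expected payoff from defend at Dawn: p·(-4) + (1−p)·3 = -7p + 3
  p + 1 = -7p + 3  ⇒  8p = 2  ⇒  p = 1/4.
General Blue's mix must leave General Red indifferent between attack at Dawn and attack at Dusk.
  General Red's expected payoff from attack at Dawn: q·(-2) + (1−q)·4 = -6q + 4
  General Red's expected payoff from attack at Dusk: q·(-1) + (1−q)·(-3) = 2q - 3
  -6q + 4 = 2q - 3  ⇒  -8q = -7  ⇒  q = 7/8.

p = 1/4, q = 7/8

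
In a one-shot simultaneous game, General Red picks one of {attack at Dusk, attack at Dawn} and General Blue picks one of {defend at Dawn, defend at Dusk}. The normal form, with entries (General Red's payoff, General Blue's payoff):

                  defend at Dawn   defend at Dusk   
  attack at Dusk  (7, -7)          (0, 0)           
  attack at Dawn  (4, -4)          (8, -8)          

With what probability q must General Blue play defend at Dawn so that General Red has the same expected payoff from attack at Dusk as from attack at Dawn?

q = 8/11

For General Red to be willing to mix, General Red must be indifferent between attack at Dusk and attack at Dawn, which pins down General Blue's mix.
  General Red's expected payoff from attack at Dusk: q·7 + (1−q)·0 = 7q
  General Red's expected payoff from attack at Dawn: q·4 + (1−q)·8 = -4q + 8
  7q = -4q + 8  ⇒  11q = 8  ⇒  q = 8/11.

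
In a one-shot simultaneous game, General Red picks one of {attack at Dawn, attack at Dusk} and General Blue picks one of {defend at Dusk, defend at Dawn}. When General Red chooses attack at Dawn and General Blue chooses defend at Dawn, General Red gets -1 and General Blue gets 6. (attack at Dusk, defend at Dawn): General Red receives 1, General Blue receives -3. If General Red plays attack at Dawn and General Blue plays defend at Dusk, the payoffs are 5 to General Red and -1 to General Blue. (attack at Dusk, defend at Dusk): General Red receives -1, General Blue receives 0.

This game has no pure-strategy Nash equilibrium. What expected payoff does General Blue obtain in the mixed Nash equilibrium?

General Blue's indifference between defend at Dusk and defend at Dawn determines General Red's mixing probability p:
  General Blue's payoff to defend at Dusk: p·(-1) + (1−p)·0 = -p
  General Blue's payoff to defend at Dawn: p·6 + (1−p)·(-3) = 9p - 3
  -p = 9p - 3  ⇒  -10p = -3  ⇒  p = 3/10.
At equilibrium General Blue is indifferent across columns, so General Blue's payoff equals the payoff from defend at Dusk: (3/10)·(-1) + (7/10)·0 = -3/10.

-3/10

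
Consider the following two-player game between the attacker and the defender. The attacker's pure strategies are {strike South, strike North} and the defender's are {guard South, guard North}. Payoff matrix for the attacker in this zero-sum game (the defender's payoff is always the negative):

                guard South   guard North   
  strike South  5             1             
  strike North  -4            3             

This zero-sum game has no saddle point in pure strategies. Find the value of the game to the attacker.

For the attacker to be willing to mix, the attacker must be indifferent between strike South and strike North, which pins down the defender's mix.
  the attacker's payoff from strike South: q·5 + (1−q)·1 = 4q + 1
  the attacker's payoff from strike North: q·(-4) + (1−q)·3 = -7q + 3
  4q + 1 = -7q + 3  ⇒  11q = 2  ⇒  q = 2/11.
The value is the attacker's expected payoff against this mix (using strike South): (2/11)·5 + (9/11)·1 = 19/11.

v = 19/11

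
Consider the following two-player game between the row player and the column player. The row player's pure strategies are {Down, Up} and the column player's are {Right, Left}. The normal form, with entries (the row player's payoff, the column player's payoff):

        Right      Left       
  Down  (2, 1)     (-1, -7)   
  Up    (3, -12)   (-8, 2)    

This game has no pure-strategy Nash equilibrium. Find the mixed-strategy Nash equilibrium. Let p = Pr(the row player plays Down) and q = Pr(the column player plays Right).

p = 7/11, q = 7/8

In a mixed equilibrium the column player is indifferent between Right and Left; this condition fixes p.
  the column player's payoff from Right: p·1 + (1−p)·(-12) = 13p - 12
  the column player's payoff from Left: p·(-7) + (1−p)·2 = -9p + 2
  13p - 12 = -9p + 2  ⇒  22p = 14  ⇒  p = 7/11.
For the row player to be willing to mix, the row player must be indifferent between Down and Up, which pins down the column player's mix.
  the row player's payoff from Down: q·2 + (1−q)·(-1) = 3q - 1
  the row player's payoff from Up: q·3 + (1−q)·(-8) = 11q - 8
  3q - 1 = 11q - 8  ⇒  -8q = -7  ⇒  q = 7/8.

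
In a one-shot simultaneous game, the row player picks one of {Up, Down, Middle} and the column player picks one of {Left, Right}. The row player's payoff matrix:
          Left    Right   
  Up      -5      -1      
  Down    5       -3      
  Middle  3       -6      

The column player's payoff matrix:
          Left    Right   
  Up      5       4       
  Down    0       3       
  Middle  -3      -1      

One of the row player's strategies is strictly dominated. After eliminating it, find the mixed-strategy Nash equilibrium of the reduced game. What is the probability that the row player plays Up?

The row player's strategy Middle is strictly dominated by Down: 5 > 3 and -3 > -6. Eliminate Middle.
For the column player to be willing to mix, the column player must be indifferent between Left and Right, which pins down the row player's mix.
  the column player's expected payoff from Left: p·5 + (1−p)·0 = 5p
  the column player's expected payoff from Right: p·4 + (1−p)·3 = p + 3
  5p = p + 3  ⇒  4p = 3  ⇒  p = 3/4.

p = 3/4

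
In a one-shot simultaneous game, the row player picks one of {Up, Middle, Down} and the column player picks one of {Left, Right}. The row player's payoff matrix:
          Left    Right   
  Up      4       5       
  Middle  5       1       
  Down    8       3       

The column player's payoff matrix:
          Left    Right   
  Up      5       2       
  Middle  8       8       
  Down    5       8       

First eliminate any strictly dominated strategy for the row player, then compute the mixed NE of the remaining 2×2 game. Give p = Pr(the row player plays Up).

p = 1/2

The row player's strategy Middle is strictly dominated by Down: 8 > 5 and 3 > 1. Eliminate Middle.
For the column player to be willing to mix, the column player must be indifferent between Left and Right, which pins down the row player's mix.
  the column player's payoff to Left: p·5 + (1−p)·5 = 5
  the column player's payoff to Right: p·2 + (1−p)·8 = -6p + 8
  5 = -6p + 8  ⇒  6p = 3  ⇒  p = 1/2.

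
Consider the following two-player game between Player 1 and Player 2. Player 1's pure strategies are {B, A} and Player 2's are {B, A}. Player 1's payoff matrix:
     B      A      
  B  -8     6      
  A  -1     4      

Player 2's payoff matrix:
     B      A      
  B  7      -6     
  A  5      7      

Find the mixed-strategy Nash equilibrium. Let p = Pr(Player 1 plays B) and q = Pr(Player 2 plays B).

p = 2/15, q = 2/9

In a mixed equilibrium Player 2 is indifferent between B and A; this condition fixes p.
  Player 2's payoff to B: p·7 + (1−p)·5 = 2p + 5
  Player 2's payoff to A: p·(-6) + (1−p)·7 = -13p + 7
  2p + 5 = -13p + 7  ⇒  15p = 2  ⇒  p = 2/15.
Set Player 1's expected payoff from B equal to that from A:
  Player 1's expected payoff from B: q·(-8) + (1−q)·6 = -14q + 6
  Player 1's expected payoff from A: q·(-1) + (1−q)·4 = -5q + 4
  -14q + 6 = -5q + 4  ⇒  -9q = -2  ⇒  q = 2/9.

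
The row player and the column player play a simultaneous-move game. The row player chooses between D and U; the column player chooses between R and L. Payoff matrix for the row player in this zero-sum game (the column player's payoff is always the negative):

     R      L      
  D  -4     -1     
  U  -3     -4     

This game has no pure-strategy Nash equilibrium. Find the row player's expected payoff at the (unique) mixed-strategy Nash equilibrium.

-13/4

The column player's mix must leave the row player indifferent between D and U.
  the row player's expected payoff from D: q·(-4) + (1−q)·(-1) = -3q - 1
  the row player's expected payoff from U: q·(-3) + (1−q)·(-4) = q - 4
  -3q - 1 = q - 4  ⇒  -4q = -3  ⇒  q = 3/4.
At equilibrium the row player is indifferent across rows, so the row player's payoff equals the payoff from D: (3/4)·(-4) + (1/4)·(-1) = -13/4.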